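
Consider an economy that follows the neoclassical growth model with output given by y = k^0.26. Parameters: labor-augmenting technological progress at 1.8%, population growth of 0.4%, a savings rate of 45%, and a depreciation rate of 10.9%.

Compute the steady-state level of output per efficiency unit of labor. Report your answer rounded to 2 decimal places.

y* = 1.54

In steady state, investment equals break-even investment: s·k^α = (n + g + δ)·k.
Rearranging, k^(1−α) = s / (n + g + δ).
k^0.74 = 0.45 / (0.004 + 0.018 + 0.109) = 0.45 / 0.131 = 3.4351
k* = 3.4351^(1/0.74) ≈ 5.2996
y* = (k*)^α = 5.2996^0.26 ≈ 1.5428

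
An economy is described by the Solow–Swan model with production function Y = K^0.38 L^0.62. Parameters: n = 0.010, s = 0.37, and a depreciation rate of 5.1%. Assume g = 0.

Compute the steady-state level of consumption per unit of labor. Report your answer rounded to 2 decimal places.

Steady state requires s·f(k) = (n + δ)·k, i.e. s·k^α = (n + δ)·k.
Rearranging, k^(1−α) = s / (n + δ).
k^0.62 = 0.37 / (0.010 + 0.051) = 0.37 / 0.061 = 6.0656
k* = 6.0656^(1/0.62) ≈ 18.3105
y* = (k*)^α = 18.3105^0.38 ≈ 3.0187
c* = (1 − s)·y* = (1 − 0.37) × 3.0187 ≈ 1.9018

c* ≈ 1.90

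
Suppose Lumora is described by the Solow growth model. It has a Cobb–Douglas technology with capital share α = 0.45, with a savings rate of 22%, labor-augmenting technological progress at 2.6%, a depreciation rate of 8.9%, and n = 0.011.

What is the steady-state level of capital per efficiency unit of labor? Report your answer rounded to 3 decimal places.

k* ≈ 2.755

Steady state requires s·f(k) = (n + g + δ)·k, i.e. s·k^α = (n + g + δ)·k.
Rearranging, k^(1−α) = s / (n + g + δ).
k^0.55 = 0.22 / (0.011 + 0.026 + 0.089) = 0.22 / 0.126 = 1.7460
k* = 1.7460^(1/0.55) ≈ 2.7547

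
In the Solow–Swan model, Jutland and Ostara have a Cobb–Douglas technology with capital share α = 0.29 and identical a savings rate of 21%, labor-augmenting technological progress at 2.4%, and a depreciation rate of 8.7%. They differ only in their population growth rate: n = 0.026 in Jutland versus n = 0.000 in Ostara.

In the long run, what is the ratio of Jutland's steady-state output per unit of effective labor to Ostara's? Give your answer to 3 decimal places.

Steady-state y* = [s/(n + g + δ)]^(α/(1−α)), so the ratio is [ (s_J/(n + g + δ)_J) / (s_O/(n + g + δ)_O) ]^0.4085.
s_J/(n + g + δ)_J = 0.21/0.137 = 1.5328; s_O/(n + g + δ)_O = 0.21/0.111 = 1.8919.
Ratio = (1.5328/1.8919)^0.4085 = 0.8102^0.4085 ≈ 0.9176

y*_J / y*_O ≈ 0.918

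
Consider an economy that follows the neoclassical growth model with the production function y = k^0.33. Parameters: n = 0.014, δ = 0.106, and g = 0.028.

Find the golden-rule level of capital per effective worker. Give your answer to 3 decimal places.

k_gold ≈ 3.310

The golden rule sets f'(k) = n + g + δ, i.e. α·k^(α−1) = n + g + δ.
So k^(1−α) = α / (n + g + δ) = 0.33 / 0.148 = 2.2297.
k_gold = 2.2297^(1/0.67) ≈ 3.3096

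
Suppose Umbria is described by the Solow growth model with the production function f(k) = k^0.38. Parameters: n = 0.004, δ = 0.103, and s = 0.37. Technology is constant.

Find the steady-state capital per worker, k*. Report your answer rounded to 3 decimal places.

At the steady state, Δk = 0, so s·k^α = (n + δ)·k.
Rearranging, k^(1−α) = s / (n + δ).
k^0.62 = 0.37 / (0.004 + 0.103) = 0.37 / 0.107 = 3.4579
k* = 3.4579^(1/0.62) ≈ 7.3969

k* ≈ 7.397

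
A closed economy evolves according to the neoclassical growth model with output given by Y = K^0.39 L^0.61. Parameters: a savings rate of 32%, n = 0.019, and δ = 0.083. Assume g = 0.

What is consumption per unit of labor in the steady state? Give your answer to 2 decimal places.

c* = 1.41

Steady state requires s·f(k) = (n + δ)·k, i.e. s·k^α = (n + δ)·k.
Rearranging, k^(1−α) = s / (n + δ).
k^0.61 = 0.32 / (0.019 + 0.083) = 0.32 / 0.102 = 3.1373
k* = 3.1373^(1/0.61) ≈ 6.5167
y* = (k*)^α = 6.5167^0.39 ≈ 2.0772
c* = (1 − s)·y* = (1 − 0.32) × 2.0772 ≈ 1.4125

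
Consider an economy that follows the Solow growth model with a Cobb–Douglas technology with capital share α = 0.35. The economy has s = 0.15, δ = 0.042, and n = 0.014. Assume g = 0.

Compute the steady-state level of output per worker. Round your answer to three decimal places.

y* ≈ 1.700

In steady state, investment equals break-even investment: s·k^α = (n + δ)·k.
Rearranging, k^(1−α) = s / (n + δ).
k^0.65 = 0.15 / (0.014 + 0.042) = 0.15 / 0.056 = 2.6786
k* = 2.6786^(1/0.65) ≈ 4.5532
y* = (k*)^α = 4.5532^0.35 ≈ 1.6999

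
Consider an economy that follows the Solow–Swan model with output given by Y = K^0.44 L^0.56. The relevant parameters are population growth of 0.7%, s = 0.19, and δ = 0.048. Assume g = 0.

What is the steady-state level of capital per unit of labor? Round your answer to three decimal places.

k* = 9.150

At the steady state, Δk = 0, so s·k^α = (n + δ)·k.
Dividing both sides by k: k^(1−α) = s / (n + δ).
k^0.56 = 0.19 / (0.007 + 0.048) = 0.19 / 0.055 = 3.4545
k* = 3.4545^(1/0.56) ≈ 9.1496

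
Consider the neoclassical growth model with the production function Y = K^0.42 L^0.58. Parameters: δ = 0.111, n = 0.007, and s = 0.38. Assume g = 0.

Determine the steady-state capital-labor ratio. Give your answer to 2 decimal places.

k* ≈ 7.51

At the steady state, Δk = 0, so s·k^α = (n + δ)·k.
Rearranging, k^(1−α) = s / (n + δ).
k^0.58 = 0.38 / (0.007 + 0.111) = 0.38 / 0.118 = 3.2203
k* = 3.2203^(1/0.58) ≈ 7.5108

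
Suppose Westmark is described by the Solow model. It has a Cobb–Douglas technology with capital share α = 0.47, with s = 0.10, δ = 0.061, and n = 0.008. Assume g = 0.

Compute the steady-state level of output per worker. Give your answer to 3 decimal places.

In steady state, investment equals break-even investment: s·k^α = (n + δ)·k.
Rearranging, k^(1−α) = s / (n + δ).
k^0.53 = 0.10 / (0.008 + 0.061) = 0.10 / 0.069 = 1.4493
k* = 1.4493^(1/0.53) ≈ 2.0141
y* = (k*)^α = 2.0141^0.47 ≈ 1.3897

y* = 1.390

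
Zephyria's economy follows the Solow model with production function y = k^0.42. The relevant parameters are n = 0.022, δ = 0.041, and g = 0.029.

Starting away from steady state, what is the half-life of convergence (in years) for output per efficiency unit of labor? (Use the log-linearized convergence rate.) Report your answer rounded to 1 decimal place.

half-life ≈ 13.0 years

Near the steady state the convergence rate is λ = (1 − α)(n + g + δ).
λ = (1 − 0.42) × 0.092 = 0.58 × 0.092 = 0.05336
Half-life = ln 2 / λ = 0.6931 / 0.05336 ≈ 12.99 years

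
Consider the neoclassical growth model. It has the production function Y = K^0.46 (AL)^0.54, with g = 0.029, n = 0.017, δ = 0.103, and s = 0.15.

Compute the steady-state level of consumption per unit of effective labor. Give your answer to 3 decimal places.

c* ≈ 0.855

At the steady state, Δk = 0, so s·k^α = (n + g + δ)·k.
Dividing both sides by k: k^(1−α) = s / (n + g + δ).
k^0.54 = 0.15 / (0.017 + 0.029 + 0.103) = 0.15 / 0.149 = 1.0067
k* = 1.0067^(1/0.54) ≈ 1.0124
y* = (k*)^α = 1.0124^0.46 ≈ 1.0057
c* = (1 − s)·y* = (1 − 0.15) × 1.0057 ≈ 0.8548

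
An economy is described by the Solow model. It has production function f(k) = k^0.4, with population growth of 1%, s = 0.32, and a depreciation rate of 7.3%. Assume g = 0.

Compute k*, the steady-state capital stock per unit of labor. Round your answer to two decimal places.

k* = 9.48

In steady state, investment equals break-even investment: s·k^α = (n + δ)·k.
Dividing both sides by k: k^(1−α) = s / (n + δ).
k^0.6 = 0.32 / (0.010 + 0.073) = 0.32 / 0.083 = 3.8554
k* = 3.8554^(1/0.6) ≈ 9.4794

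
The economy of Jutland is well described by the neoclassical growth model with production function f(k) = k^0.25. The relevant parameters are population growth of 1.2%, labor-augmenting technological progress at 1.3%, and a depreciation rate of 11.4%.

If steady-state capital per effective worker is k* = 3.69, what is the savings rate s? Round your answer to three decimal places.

s ≈ 0.370

Steady state requires s·f(k) = (n + g + δ)·k, i.e. s·k^α = (n + g + δ)·k.
So s / (n + g + δ) = (k*)^(1−α) = 3.69^0.75 = 2.6624.
Therefore s = 2.6624 × (n + g + δ) = 2.6624 × 0.139 = 0.3701.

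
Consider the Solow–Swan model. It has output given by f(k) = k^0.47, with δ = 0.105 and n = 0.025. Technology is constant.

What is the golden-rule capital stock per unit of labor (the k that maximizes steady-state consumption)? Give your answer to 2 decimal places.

The golden rule sets f'(k) = n + δ, i.e. α·k^(α−1) = n + δ.
So k^(1−α) = α / (n + δ) = 0.47 / 0.130 = 3.6154.
k_gold = 3.6154^(1/0.53) ≈ 11.3012

k_gold ≈ 11.30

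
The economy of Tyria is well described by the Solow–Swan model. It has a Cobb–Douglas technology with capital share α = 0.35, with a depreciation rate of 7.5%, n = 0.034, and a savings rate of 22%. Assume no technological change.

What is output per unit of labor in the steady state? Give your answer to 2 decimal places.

Steady state requires s·f(k) = (n + δ)·k, i.e. s·k^α = (n + δ)·k.
Dividing both sides by k: k^(1−α) = s / (n + δ).
k^0.65 = 0.22 / (0.034 + 0.075) = 0.22 / 0.109 = 2.0183
k* = 2.0183^(1/0.65) ≈ 2.9458
y* = (k*)^α = 2.9458^0.35 ≈ 1.4596

y* ≈ 1.46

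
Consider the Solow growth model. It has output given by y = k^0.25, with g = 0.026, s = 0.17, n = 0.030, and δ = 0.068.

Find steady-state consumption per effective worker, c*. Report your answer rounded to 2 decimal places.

c* ≈ 0.92

Steady state requires s·f(k) = (n + g + δ)·k, i.e. s·k^α = (n + g + δ)·k.
Dividing both sides by k: k^(1−α) = s / (n + g + δ).
k^0.75 = 0.17 / (0.030 + 0.026 + 0.068) = 0.17 / 0.124 = 1.3710
k* = 1.3710^(1/0.75) ≈ 1.5231
y* = (k*)^α = 1.5231^0.25 ≈ 1.1109
c* = (1 − s)·y* = (1 − 0.17) × 1.1109 ≈ 0.9220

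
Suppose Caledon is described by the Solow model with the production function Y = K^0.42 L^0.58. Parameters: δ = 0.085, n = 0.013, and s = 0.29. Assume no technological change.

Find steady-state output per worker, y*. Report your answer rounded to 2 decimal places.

At the steady state, Δk = 0, so s·k^α = (n + δ)·k.
Dividing both sides by k: k^(1−α) = s / (n + δ).
k^0.58 = 0.29 / (0.013 + 0.085) = 0.29 / 0.098 = 2.9592
k* = 2.9592^(1/0.58) ≈ 6.4919
y* = (k*)^α = 6.4919^0.42 ≈ 2.1938

y* = 2.19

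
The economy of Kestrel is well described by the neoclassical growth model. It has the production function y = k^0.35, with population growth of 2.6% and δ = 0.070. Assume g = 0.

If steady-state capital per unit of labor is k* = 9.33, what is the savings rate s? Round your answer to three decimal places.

s ≈ 0.410

Steady state requires s·f(k) = (n + δ)·k, i.e. s·k^α = (n + δ)·k.
So s / (n + δ) = (k*)^(1−α) = 9.33^0.65 = 4.2700.
Therefore s = 4.2700 × (n + δ) = 4.2700 × 0.096 = 0.4099.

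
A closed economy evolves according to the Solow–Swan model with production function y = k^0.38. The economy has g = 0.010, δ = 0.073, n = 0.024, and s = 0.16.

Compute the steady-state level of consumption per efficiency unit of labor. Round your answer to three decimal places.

Steady state requires s·f(k) = (n + g + δ)·k, i.e. s·k^α = (n + g + δ)·k.
Dividing both sides by k: k^(1−α) = s / (n + g + δ).
k^0.62 = 0.16 / (0.024 + 0.010 + 0.073) = 0.16 / 0.107 = 1.4953
k* = 1.4953^(1/0.62) ≈ 1.9135
y* = (k*)^α = 1.9135^0.38 ≈ 1.2797
c* = (1 − s)·y* = (1 − 0.16) × 1.2797 ≈ 1.0749

c* ≈ 1.075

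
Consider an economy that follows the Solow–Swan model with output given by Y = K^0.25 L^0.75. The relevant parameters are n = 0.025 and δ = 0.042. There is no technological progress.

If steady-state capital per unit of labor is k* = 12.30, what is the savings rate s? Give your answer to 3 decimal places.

s ≈ 0.440

In steady state, investment equals break-even investment: s·k^α = (n + δ)·k.
So s / (n + δ) = (k*)^(1−α) = 12.30^0.75 = 6.5679.
Therefore s = 6.5679 × (n + δ) = 6.5679 × 0.067 = 0.4400.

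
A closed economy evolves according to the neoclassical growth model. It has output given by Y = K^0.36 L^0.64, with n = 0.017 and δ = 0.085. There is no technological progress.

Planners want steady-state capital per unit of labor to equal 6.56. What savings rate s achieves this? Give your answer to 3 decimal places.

s ≈ 0.340

At the steady state, Δk = 0, so s·k^α = (n + δ)·k.
So s / (n + δ) = (k*)^(1−α) = 6.56^0.64 = 3.3329.
Therefore s = 3.3329 × (n + δ) = 3.3329 × 0.102 = 0.3400.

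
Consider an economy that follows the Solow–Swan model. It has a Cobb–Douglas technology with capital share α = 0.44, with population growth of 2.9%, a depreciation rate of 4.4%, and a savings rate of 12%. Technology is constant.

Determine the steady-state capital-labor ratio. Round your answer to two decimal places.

At the steady state, Δk = 0, so s·k^α = (n + δ)·k.
Rearranging, k^(1−α) = s / (n + δ).
k^0.56 = 0.12 / (0.029 + 0.044) = 0.12 / 0.073 = 1.6438
k* = 1.6438^(1/0.56) ≈ 2.4291

k* ≈ 2.43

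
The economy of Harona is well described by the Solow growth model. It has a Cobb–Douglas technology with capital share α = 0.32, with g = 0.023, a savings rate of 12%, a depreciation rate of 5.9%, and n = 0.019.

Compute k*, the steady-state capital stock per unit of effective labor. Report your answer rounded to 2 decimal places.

k* ≈ 1.29

At the steady state, Δk = 0, so s·k^α = (n + g + δ)·k.
Dividing both sides by k: k^(1−α) = s / (n + g + δ).
k^0.68 = 0.12 / (0.019 + 0.023 + 0.059) = 0.12 / 0.101 = 1.1881
k* = 1.1881^(1/0.68) ≈ 1.2885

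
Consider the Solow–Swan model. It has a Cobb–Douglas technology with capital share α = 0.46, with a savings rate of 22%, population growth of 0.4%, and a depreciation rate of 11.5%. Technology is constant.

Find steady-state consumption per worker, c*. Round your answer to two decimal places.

In steady state, investment equals break-even investment: s·k^α = (n + δ)·k.
Dividing both sides by k: k^(1−α) = s / (n + δ).
k^0.54 = 0.22 / (0.004 + 0.115) = 0.22 / 0.119 = 1.8487
k* = 1.8487^(1/0.54) ≈ 3.1203
y* = (k*)^α = 3.1203^0.46 ≈ 1.6878
c* = (1 − s)·y* = (1 − 0.22) × 1.6878 ≈ 1.3165

c* ≈ 1.32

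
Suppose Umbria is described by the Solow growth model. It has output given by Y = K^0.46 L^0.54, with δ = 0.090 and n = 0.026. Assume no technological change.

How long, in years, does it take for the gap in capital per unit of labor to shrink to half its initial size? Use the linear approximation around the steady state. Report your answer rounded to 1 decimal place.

Near the steady state the convergence rate is λ = (1 − α)(n + δ).
λ = (1 − 0.46) × 0.116 = 0.54 × 0.116 = 0.06264
Half-life = ln 2 / λ = 0.6931 / 0.06264 ≈ 11.06 years

about 11.1 years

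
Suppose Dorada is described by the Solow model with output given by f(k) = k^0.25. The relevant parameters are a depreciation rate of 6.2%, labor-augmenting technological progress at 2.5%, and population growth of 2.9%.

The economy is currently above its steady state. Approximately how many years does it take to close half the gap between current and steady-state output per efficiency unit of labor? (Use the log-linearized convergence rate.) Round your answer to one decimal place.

Near the steady state the convergence rate is λ = (1 − α)(n + g + δ).
λ = (1 − 0.25) × 0.116 = 0.75 × 0.116 = 0.0870
Half-life = ln 2 / λ = 0.6931 / 0.0870 ≈ 7.97 years

about 8.0 years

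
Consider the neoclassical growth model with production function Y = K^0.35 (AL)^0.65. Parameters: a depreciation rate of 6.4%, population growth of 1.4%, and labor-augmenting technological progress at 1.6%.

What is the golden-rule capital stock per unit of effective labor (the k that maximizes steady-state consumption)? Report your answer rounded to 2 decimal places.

k_gold ≈ 7.56

The golden rule sets f'(k) = n + g + δ, i.e. α·k^(α−1) = n + g + δ.
So k^(1−α) = α / (n + g + δ) = 0.35 / 0.094 = 3.7234.
k_gold = 3.7234^(1/0.65) ≈ 7.5573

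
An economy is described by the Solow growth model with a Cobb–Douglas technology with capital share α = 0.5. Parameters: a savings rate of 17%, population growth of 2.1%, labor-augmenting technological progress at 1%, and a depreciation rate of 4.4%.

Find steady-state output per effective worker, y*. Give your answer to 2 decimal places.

y* ≈ 2.27

At the steady state, Δk = 0, so s·k^α = (n + g + δ)·k.
Rearranging, k^(1−α) = s / (n + g + δ).
k^0.5 = 0.17 / (0.021 + 0.010 + 0.044) = 0.17 / 0.075 = 2.2667
k* = 2.2667^(1/0.5) ≈ 5.1379
y* = (k*)^α = 5.1379^0.5 ≈ 2.2667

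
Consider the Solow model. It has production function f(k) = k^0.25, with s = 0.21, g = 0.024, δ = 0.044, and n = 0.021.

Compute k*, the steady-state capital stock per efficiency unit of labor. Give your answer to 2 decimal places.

In steady state, investment equals break-even investment: s·k^α = (n + g + δ)·k.
Dividing both sides by k: k^(1−α) = s / (n + g + δ).
k^0.75 = 0.21 / (0.021 + 0.024 + 0.044) = 0.21 / 0.089 = 2.3596
k* = 2.3596^(1/0.75) ≈ 3.1414

k* ≈ 3.14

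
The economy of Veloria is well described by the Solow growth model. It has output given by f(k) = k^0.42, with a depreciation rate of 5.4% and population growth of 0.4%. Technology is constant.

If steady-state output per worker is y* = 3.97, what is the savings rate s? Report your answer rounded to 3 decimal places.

s ≈ 0.389

At the steady state, Δk = 0, so s·k^α = (n + δ)·k.
Since y* = [s/(n + δ)]^(α/(1−α)), we have s/(n + δ) = (y*)^((1−α)/α) = 3.97^1.381 = 6.7132.
Therefore s = 6.7132 × (n + δ) = 6.7132 × 0.058 = 0.3894.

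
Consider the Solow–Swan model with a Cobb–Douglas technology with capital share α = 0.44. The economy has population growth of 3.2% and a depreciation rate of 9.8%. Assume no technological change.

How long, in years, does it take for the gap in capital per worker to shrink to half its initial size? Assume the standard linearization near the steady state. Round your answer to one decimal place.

Near the steady state the convergence rate is λ = (1 − α)(n + δ).
λ = (1 − 0.44) × 0.130 = 0.56 × 0.130 = 0.0728
Half-life = ln 2 / λ = 0.6931 / 0.0728 ≈ 9.52 years

half-life ≈ 9.5 years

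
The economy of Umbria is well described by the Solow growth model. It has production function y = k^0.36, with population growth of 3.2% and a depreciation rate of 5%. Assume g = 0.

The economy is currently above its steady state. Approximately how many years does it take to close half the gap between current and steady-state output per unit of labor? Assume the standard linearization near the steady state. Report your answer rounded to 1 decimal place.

Near the steady state the convergence rate is λ = (1 − α)(n + δ).
λ = (1 − 0.36) × 0.082 = 0.64 × 0.082 = 0.05248
Half-life = ln 2 / λ = 0.6931 / 0.05248 ≈ 13.21 years

t_½ ≈ 13.2 years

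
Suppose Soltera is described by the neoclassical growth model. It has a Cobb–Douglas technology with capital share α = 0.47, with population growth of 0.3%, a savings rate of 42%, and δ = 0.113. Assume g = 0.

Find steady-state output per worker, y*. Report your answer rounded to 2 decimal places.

Steady state requires s·f(k) = (n + δ)·k, i.e. s·k^α = (n + δ)·k.
Dividing both sides by k: k^(1−α) = s / (n + δ).
k^0.53 = 0.42 / (0.003 + 0.113) = 0.42 / 0.116 = 3.6207
k* = 3.6207^(1/0.53) ≈ 11.3325
y* = (k*)^α = 11.3325^0.47 ≈ 3.1299

y* = 3.13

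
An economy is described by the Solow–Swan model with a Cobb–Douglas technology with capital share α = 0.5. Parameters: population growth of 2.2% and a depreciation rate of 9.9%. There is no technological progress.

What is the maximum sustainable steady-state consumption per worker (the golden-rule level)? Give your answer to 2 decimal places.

c_gold ≈ 2.07

At the golden rule, f'(k) = n + δ, so α·k^(α−1) = n + δ and k_gold = (α/(n + δ))^(1/(1−α)).
k_gold = (0.5/0.121)^(1/0.5) = 4.1322^2 ≈ 17.0751
c_gold = f(k_gold) − (n + δ)·k_gold = 4.1322 − 0.121×17.0751 ≈ 2.0661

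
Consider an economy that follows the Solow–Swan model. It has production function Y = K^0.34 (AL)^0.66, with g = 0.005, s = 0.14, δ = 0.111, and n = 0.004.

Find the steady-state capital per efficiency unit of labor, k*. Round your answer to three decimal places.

k* ≈ 1.263

Steady state requires s·f(k) = (n + g + δ)·k, i.e. s·k^α = (n + g + δ)·k.
Dividing both sides by k: k^(1−α) = s / (n + g + δ).
k^0.66 = 0.14 / (0.004 + 0.005 + 0.111) = 0.14 / 0.120 = 1.1667
k* = 1.1667^(1/0.66) ≈ 1.2631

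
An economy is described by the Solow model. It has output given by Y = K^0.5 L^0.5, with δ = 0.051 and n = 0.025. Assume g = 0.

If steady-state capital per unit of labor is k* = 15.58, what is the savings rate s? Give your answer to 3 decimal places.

In steady state, investment equals break-even investment: s·k^α = (n + δ)·k.
So s / (n + δ) = (k*)^(1−α) = 15.58^0.5 = 3.9472.
Therefore s = 3.9472 × (n + δ) = 3.9472 × 0.076 = 0.3000.

s ≈ 0.300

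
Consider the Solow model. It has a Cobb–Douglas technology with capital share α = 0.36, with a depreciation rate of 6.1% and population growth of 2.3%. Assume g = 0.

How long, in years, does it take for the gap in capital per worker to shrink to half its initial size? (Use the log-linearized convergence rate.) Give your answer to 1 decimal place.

about 12.9 years

Near the steady state the convergence rate is λ = (1 − α)(n + δ).
λ = (1 − 0.36) × 0.084 = 0.64 × 0.084 = 0.05376
Half-life = ln 2 / λ = 0.6931 / 0.05376 ≈ 12.89 years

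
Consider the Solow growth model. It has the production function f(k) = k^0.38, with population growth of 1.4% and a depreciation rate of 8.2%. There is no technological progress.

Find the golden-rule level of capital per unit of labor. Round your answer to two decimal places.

The golden rule sets f'(k) = n + δ, i.e. α·k^(α−1) = n + δ.
So k^(1−α) = α / (n + δ) = 0.38 / 0.096 = 3.9583.
k_gold = 3.9583^(1/0.62) ≈ 9.1986

k_gold ≈ 9.20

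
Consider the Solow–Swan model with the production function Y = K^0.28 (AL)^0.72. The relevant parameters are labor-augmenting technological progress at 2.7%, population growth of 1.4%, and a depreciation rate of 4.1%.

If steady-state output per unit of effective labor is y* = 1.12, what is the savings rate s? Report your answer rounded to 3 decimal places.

In steady state, investment equals break-even investment: s·k^α = (n + g + δ)·k.
Since y* = [s/(n + g + δ)]^(α/(1−α)), we have s/(n + g + δ) = (y*)^((1−α)/α) = 1.12^2.5714 = 1.3383.
Therefore s = 1.3383 × (n + g + δ) = 1.3383 × 0.082 = 0.1097.

s ≈ 0.110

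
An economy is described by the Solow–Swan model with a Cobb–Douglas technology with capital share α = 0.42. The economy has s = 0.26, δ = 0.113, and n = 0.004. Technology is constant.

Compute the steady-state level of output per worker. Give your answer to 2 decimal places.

Steady state requires s·f(k) = (n + δ)·k, i.e. s·k^α = (n + δ)·k.
Rearranging, k^(1−α) = s / (n + δ).
k^0.58 = 0.26 / (0.004 + 0.113) = 0.26 / 0.117 = 2.2222
k* = 2.2222^(1/0.58) ≈ 3.9619
y* = (k*)^α = 3.9619^0.42 ≈ 1.7829

y* = 1.78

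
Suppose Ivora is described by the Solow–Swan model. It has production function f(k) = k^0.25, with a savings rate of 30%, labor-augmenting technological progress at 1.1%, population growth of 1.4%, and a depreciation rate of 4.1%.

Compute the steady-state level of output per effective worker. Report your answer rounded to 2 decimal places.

Steady state requires s·f(k) = (n + g + δ)·k, i.e. s·k^α = (n + g + δ)·k.
Rearranging, k^(1−α) = s / (n + g + δ).
k^0.75 = 0.30 / (0.014 + 0.011 + 0.041) = 0.30 / 0.066 = 4.5455
k* = 4.5455^(1/0.75) ≈ 7.5297
y* = (k*)^α = 7.5297^0.25 ≈ 1.6565

y* ≈ 1.66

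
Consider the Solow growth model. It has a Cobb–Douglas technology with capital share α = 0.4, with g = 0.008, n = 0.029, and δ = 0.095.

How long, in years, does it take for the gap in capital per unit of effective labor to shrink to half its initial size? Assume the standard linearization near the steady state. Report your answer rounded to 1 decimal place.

Near the steady state the convergence rate is λ = (1 − α)(n + g + δ).
λ = (1 − 0.4) × 0.132 = 0.6 × 0.132 = 0.0792
Half-life = ln 2 / λ = 0.6931 / 0.0792 ≈ 8.75 years

t_½ ≈ 8.8 years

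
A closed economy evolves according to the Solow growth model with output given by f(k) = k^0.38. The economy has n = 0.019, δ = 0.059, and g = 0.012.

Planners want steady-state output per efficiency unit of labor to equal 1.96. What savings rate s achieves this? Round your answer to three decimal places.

s ≈ 0.270

Steady state requires s·f(k) = (n + g + δ)·k, i.e. s·k^α = (n + g + δ)·k.
Since y* = [s/(n + g + δ)]^(α/(1−α)), we have s/(n + g + δ) = (y*)^((1−α)/α) = 1.96^1.6316 = 2.9981.
Therefore s = 2.9981 × (n + g + δ) = 2.9981 × 0.090 = 0.2698.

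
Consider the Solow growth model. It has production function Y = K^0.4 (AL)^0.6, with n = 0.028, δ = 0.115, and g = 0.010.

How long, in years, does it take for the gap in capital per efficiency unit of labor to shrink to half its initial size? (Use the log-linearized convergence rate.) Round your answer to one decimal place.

t_½ ≈ 7.6 years

Near the steady state the convergence rate is λ = (1 − α)(n + g + δ).
λ = (1 − 0.4) × 0.153 = 0.6 × 0.153 = 0.0918
Half-life = ln 2 / λ = 0.6931 / 0.0918 ≈ 7.55 years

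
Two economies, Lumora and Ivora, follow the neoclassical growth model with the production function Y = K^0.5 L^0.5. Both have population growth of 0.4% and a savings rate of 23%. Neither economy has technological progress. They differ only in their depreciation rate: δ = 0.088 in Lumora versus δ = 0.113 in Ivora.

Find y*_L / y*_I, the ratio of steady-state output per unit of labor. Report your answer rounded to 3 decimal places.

Steady-state y* = [s/(n + δ)]^(α/(1−α)), so the ratio is [ (s_L/(n + δ)_L) / (s_I/(n + δ)_I) ]^1.
s_L/(n + δ)_L = 0.23/0.092 = 2.5000; s_I/(n + δ)_I = 0.23/0.117 = 1.9658.
Ratio = (2.5000/1.9658)^1 = 1.2717^1 ≈ 1.2717

ratio ≈ 1.272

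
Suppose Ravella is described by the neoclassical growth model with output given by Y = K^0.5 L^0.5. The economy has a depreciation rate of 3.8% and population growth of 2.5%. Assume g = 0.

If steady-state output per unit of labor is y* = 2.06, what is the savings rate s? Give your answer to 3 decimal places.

Steady state requires s·f(k) = (n + δ)·k, i.e. s·k^α = (n + δ)·k.
Since y* = [s/(n + δ)]^(α/(1−α)), we have s/(n + δ) = (y*)^((1−α)/α) = 2.06^1 = 2.0600.
Therefore s = 2.0600 × (n + δ) = 2.0600 × 0.063 = 0.1298.

s ≈ 0.130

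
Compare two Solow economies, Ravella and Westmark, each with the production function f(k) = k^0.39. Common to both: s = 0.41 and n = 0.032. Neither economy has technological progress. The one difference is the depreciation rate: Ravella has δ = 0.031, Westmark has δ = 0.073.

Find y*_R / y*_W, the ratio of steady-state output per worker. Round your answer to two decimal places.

Steady-state y* = [s/(n + δ)]^(α/(1−α)), so the ratio is [ (s_R/(n + δ)_R) / (s_W/(n + δ)_W) ]^0.6393.
s_R/(n + δ)_R = 0.41/0.063 = 6.5079; s_W/(n + δ)_W = 0.41/0.105 = 3.9048.
Ratio = (6.5079/3.9048)^0.6393 = 1.6666^0.6393 ≈ 1.3862

y*_R / y*_W ≈ 1.39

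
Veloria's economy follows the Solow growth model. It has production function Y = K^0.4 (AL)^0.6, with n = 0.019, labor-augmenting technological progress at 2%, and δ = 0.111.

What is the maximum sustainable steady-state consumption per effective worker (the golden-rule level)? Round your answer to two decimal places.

At the golden rule, f'(k) = n + g + δ, so α·k^(α−1) = n + g + δ and k_gold = (α/(n + g + δ))^(1/(1−α)).
k_gold = (0.4/0.150)^(1/0.6) = 2.6667^1.6667 ≈ 5.1283
c_gold = f(k_gold) − (n + g + δ)·k_gold = 1.9230 − 0.150×5.1283 ≈ 1.1538

c_gold ≈ 1.15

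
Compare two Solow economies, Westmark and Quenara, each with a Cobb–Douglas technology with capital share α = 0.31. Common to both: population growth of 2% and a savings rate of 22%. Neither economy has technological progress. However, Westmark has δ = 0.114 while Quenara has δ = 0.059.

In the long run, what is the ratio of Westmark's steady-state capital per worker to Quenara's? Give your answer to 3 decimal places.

ratio ≈ 0.465

Steady-state k* = [s/(n + δ)]^(1/(1−α)), so the ratio is [ (s_W/(n + δ)_W) / (s_Q/(n + δ)_Q) ]^1.4493.
s_W/(n + δ)_W = 0.22/0.134 = 1.6418; s_Q/(n + δ)_Q = 0.22/0.079 = 2.7848.
Ratio = (1.6418/2.7848)^1.4493 = 0.5896^1.4493 ≈ 0.4650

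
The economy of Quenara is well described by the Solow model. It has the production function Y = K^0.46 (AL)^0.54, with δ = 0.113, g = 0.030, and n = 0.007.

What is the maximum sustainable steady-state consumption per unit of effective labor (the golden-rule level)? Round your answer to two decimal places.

c_gold ≈ 1.40

At the golden rule, f'(k) = n + g + δ, so α·k^(α−1) = n + g + δ and k_gold = (α/(n + g + δ))^(1/(1−α)).
k_gold = (0.46/0.150)^(1/0.54) = 3.0667^1.8519 ≈ 7.9665
c_gold = f(k_gold) − (n + g + δ)·k_gold = 2.5977 − 0.150×7.9665 ≈ 1.4027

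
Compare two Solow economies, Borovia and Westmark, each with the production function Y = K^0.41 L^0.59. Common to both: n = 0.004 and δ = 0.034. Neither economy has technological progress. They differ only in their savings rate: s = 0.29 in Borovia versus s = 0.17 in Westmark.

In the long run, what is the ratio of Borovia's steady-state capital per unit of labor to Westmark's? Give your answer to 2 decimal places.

ratio ≈ 2.47

Steady-state k* = [s/(n + δ)]^(1/(1−α)), so the ratio is [ (s_B/(n + δ)_B) / (s_W/(n + δ)_W) ]^1.6949.
s_B/(n + δ)_B = 0.29/0.038 = 7.6316; s_W/(n + δ)_W = 0.17/0.038 = 4.4737.
Ratio = (7.6316/4.4737)^1.6949 = 1.7059^1.6949 ≈ 2.4725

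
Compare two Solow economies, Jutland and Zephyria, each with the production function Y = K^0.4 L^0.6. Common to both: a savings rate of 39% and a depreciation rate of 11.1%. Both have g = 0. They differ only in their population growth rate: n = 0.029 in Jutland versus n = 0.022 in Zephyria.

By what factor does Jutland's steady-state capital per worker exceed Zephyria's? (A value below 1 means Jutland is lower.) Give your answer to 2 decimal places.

Steady-state k* = [s/(n + δ)]^(1/(1−α)), so the ratio is [ (s_J/(n + δ)_J) / (s_Z/(n + δ)_Z) ]^1.6667.
s_J/(n + δ)_J = 0.39/0.140 = 2.7857; s_Z/(n + δ)_Z = 0.39/0.133 = 2.9323.
Ratio = (2.7857/2.9323)^1.6667 = 0.9500^1.6667 ≈ 0.9181

k*_J / k*_Z ≈ 0.92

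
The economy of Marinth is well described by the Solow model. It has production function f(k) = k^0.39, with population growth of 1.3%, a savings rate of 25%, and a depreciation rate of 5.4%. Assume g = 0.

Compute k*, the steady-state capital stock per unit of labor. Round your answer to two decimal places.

k* = 8.66

At the steady state, Δk = 0, so s·k^α = (n + δ)·k.
Rearranging, k^(1−α) = s / (n + δ).
k^0.61 = 0.25 / (0.013 + 0.054) = 0.25 / 0.067 = 3.7313
k* = 3.7313^(1/0.61) ≈ 8.6592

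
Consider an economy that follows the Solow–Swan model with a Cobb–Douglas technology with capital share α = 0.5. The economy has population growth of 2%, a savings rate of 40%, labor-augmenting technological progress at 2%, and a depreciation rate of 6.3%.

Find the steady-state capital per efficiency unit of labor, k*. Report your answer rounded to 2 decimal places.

k* = 15.08

Steady state requires s·f(k) = (n + g + δ)·k, i.e. s·k^α = (n + g + δ)·k.
Rearranging, k^(1−α) = s / (n + g + δ).
k^0.5 = 0.40 / (0.020 + 0.020 + 0.063) = 0.40 / 0.103 = 3.8835
k* = 3.8835^(1/0.5) ≈ 15.0816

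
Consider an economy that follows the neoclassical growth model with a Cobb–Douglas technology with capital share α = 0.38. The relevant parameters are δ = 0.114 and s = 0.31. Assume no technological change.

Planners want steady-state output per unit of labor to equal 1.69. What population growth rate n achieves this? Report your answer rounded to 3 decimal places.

At the steady state, Δk = 0, so s·k^α = (n + δ)·k.
Since y* = [s/(n + δ)]^(α/(1−α)), we have s/(n + δ) = (y*)^((1−α)/α) = 1.69^1.6316 = 2.3541.
Therefore n + δ = s / 2.3541 = 0.31 / 2.3541 = 0.1317, so n = 0.1317 − 0.114 = 0.0177.

n ≈ 0.018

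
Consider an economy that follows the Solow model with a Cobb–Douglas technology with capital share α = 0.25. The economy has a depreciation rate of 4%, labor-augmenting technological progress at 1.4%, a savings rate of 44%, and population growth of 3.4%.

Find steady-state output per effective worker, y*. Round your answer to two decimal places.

At the steady state, Δk = 0, so s·k^α = (n + g + δ)·k.
Rearranging, k^(1−α) = s / (n + g + δ).
k^0.75 = 0.44 / (0.034 + 0.014 + 0.040) = 0.44 / 0.088 = 5.0000
k* = 5.0000^(1/0.75) ≈ 8.5499
y* = (k*)^α = 8.5499^0.25 ≈ 1.7100

y* = 1.71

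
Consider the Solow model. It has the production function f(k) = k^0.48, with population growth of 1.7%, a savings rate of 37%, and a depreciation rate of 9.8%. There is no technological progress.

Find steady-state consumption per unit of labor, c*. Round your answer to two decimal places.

In steady state, investment equals break-even investment: s·k^α = (n + δ)·k.
Rearranging, k^(1−α) = s / (n + δ).
k^0.52 = 0.37 / (0.017 + 0.098) = 0.37 / 0.115 = 3.2174
k* = 3.2174^(1/0.52) ≈ 9.4617
y* = (k*)^α = 9.4617^0.48 ≈ 2.9408
c* = (1 − s)·y* = (1 − 0.37) × 2.9408 ≈ 1.8527

c* ≈ 1.85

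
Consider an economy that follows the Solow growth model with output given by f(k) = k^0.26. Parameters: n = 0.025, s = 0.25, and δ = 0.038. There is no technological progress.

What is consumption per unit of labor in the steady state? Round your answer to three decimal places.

Steady state requires s·f(k) = (n + δ)·k, i.e. s·k^α = (n + δ)·k.
Dividing both sides by k: k^(1−α) = s / (n + δ).
k^0.74 = 0.25 / (0.025 + 0.038) = 0.25 / 0.063 = 3.9683
k* = 3.9683^(1/0.74) ≈ 6.4406
y* = (k*)^α = 6.4406^0.26 ≈ 1.6230
c* = (1 − s)·y* = (1 − 0.25) × 1.6230 ≈ 1.2173

c* ≈ 1.217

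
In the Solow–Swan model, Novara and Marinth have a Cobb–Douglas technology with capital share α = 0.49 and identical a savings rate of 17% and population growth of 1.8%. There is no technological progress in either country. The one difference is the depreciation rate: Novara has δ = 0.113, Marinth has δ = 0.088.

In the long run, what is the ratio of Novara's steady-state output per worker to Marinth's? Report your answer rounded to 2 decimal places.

ratio ≈ 0.82

Steady-state y* = [s/(n + δ)]^(α/(1−α)), so the ratio is [ (s_N/(n + δ)_N) / (s_M/(n + δ)_M) ]^0.9608.
s_N/(n + δ)_N = 0.17/0.131 = 1.2977; s_M/(n + δ)_M = 0.17/0.106 = 1.6038.
Ratio = (1.2977/1.6038)^0.9608 = 0.8091^0.9608 ≈ 0.8158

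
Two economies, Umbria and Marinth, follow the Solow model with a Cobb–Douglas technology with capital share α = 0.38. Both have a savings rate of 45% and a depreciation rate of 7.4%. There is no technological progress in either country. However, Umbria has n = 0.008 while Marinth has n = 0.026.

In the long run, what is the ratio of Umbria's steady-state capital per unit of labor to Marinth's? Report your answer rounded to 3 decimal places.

k*_U / k*_M ≈ 1.377

Steady-state k* = [s/(n + δ)]^(1/(1−α)), so the ratio is [ (s_U/(n + δ)_U) / (s_M/(n + δ)_M) ]^1.6129.
s_U/(n + δ)_U = 0.45/0.082 = 5.4878; s_M/(n + δ)_M = 0.45/0.100 = 4.5000.
Ratio = (5.4878/4.5000)^1.6129 = 1.2195^1.6129 ≈ 1.3772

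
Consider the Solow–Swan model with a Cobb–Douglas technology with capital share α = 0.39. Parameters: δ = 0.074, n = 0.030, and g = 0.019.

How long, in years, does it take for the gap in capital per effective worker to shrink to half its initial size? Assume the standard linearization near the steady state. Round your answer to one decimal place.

Near the steady state the convergence rate is λ = (1 − α)(n + g + δ).
λ = (1 − 0.39) × 0.123 = 0.61 × 0.123 = 0.07503
Half-life = ln 2 / λ = 0.6931 / 0.07503 ≈ 9.24 years

about 9.2 years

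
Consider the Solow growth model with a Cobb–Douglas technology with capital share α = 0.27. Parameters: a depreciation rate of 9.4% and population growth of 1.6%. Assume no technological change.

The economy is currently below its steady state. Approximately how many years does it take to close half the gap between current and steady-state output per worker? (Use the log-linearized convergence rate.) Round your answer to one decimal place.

Near the steady state the convergence rate is λ = (1 − α)(n + δ).
λ = (1 − 0.27) × 0.110 = 0.73 × 0.110 = 0.0803
Half-life = ln 2 / λ = 0.6931 / 0.0803 ≈ 8.63 years

half-life ≈ 8.6 years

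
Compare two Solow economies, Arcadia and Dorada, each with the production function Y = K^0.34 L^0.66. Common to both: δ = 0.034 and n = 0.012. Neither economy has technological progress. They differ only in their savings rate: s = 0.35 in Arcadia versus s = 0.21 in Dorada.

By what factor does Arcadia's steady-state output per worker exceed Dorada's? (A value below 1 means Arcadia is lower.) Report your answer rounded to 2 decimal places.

y*_A / y*_D ≈ 1.30

Steady-state y* = [s/(n + δ)]^(α/(1−α)), so the ratio is [ (s_A/(n + δ)_A) / (s_D/(n + δ)_D) ]^0.5152.
s_A/(n + δ)_A = 0.35/0.046 = 7.6087; s_D/(n + δ)_D = 0.21/0.046 = 4.5652.
Ratio = (7.6087/4.5652)^0.5152 = 1.6667^0.5152 ≈ 1.3011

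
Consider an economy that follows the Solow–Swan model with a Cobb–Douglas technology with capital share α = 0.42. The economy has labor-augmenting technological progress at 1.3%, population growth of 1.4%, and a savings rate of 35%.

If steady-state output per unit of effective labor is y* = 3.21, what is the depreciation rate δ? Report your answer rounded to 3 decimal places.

Steady state requires s·f(k) = (n + g + δ)·k, i.e. s·k^α = (n + g + δ)·k.
Since y* = [s/(n + g + δ)]^(α/(1−α)), we have s/(n + g + δ) = (y*)^((1−α)/α) = 3.21^1.381 = 5.0059.
Therefore n + g + δ = s / 5.0059 = 0.35 / 5.0059 = 0.0699, so δ = 0.0699 − 0.027 = 0.0429.

δ ≈ 0.043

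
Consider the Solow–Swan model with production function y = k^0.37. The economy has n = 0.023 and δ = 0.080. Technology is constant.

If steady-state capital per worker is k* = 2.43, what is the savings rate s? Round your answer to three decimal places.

At the steady state, Δk = 0, so s·k^α = (n + δ)·k.
So s / (n + δ) = (k*)^(1−α) = 2.43^0.63 = 1.7496.
Therefore s = 1.7496 × (n + δ) = 1.7496 × 0.103 = 0.1802.

s ≈ 0.180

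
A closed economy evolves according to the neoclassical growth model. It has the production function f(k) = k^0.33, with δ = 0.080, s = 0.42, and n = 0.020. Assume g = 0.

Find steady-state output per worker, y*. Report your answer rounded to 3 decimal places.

Steady state requires s·f(k) = (n + δ)·k, i.e. s·k^α = (n + δ)·k.
Dividing both sides by k: k^(1−α) = s / (n + δ).
k^0.67 = 0.42 / (0.020 + 0.080) = 0.42 / 0.100 = 4.2000
k* = 4.2000^(1/0.67) ≈ 8.5157
y* = (k*)^α = 8.5157^0.33 ≈ 2.0276

y* ≈ 2.028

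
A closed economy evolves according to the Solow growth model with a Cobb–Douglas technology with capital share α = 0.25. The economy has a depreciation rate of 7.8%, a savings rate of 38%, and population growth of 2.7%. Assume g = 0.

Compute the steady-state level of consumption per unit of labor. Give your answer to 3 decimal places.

Steady state requires s·f(k) = (n + δ)·k, i.e. s·k^α = (n + δ)·k.
Rearranging, k^(1−α) = s / (n + δ).
k^0.75 = 0.38 / (0.027 + 0.078) = 0.38 / 0.105 = 3.6190
k* = 3.6190^(1/0.75) ≈ 5.5563
y* = (k*)^α = 5.5563^0.25 ≈ 1.5353
c* = (1 − s)·y* = (1 − 0.38) × 1.5353 ≈ 0.9519

c* = 0.952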